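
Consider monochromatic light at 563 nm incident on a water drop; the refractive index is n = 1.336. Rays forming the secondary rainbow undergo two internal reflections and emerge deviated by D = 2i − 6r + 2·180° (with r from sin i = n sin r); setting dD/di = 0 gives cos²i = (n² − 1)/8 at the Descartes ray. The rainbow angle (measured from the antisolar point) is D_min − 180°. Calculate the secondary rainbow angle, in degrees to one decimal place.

cos²i = (1.78490 − 1)/8 = 0.09811; i = arccos(0.31323) = 71.746°.
sin r = sin 71.746°/1.336 = 0.71084; r = 45.303°.
D_min = 2·71.746° − 6·45.303° + 360° = 231.674°.
Rainbow angle = D_min − 180° = 51.674°.

51.7°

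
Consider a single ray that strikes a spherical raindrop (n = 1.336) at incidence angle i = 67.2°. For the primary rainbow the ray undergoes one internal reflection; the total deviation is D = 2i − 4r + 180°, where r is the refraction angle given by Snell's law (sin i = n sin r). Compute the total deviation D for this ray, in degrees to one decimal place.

139.9°

sin r = sin 67.2° / 1.336 = 0.9219/1.336 = 0.6900; r = 43.63°.
D = 2·67.2° − 4·43.63° + 180° = 134.40° − 174.53° + 180° = 139.87°.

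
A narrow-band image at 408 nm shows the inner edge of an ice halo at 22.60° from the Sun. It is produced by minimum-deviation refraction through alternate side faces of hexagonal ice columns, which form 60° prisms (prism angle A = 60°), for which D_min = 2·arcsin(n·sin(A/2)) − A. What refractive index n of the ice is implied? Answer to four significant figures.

1.320

Rearranging: n = sin((D_min + A)/2) / sin(A/2).
(D_min + A)/2 = (22.60° + 60°)/2 = 41.300°.
n = sin 41.300° / sin 30° = 0.6600 / 0.5000 = 1.3200.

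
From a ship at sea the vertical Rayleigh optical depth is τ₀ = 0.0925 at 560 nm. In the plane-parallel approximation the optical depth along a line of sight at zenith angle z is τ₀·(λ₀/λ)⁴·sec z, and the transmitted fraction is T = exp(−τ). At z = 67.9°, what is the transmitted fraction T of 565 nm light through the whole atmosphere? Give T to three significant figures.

sec 67.9° = 2.6580.
τ = 0.0925 × (560/565)⁴ × 2.6580 = 0.0925 × 0.9651 × 2.6580 = 0.2373.
T = exp(−0.2373) = 0.7888.

0.789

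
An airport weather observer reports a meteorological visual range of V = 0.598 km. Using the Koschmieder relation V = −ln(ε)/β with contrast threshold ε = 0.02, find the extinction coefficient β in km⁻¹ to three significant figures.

6.54 km⁻¹

β = −ln(0.02) / V = 3.912 / 0.598 = 6.5418 km⁻¹.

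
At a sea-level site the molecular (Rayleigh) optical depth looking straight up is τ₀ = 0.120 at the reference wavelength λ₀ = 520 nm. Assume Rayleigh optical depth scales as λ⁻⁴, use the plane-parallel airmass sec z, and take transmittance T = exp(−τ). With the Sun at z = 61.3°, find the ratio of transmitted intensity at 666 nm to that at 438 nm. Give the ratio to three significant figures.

Airmass: sec 61.3° = 2.0824.
τ(666 nm) = 0.120 × (520/666)⁴ × 2.0824 = 0.120 × 0.3716 × 2.0824 = 0.0929.
τ(438 nm) = 0.120 × (520/438)⁴ × 2.0824 = 0.120 × 1.9866 × 2.0824 = 0.4964.
T(666)/T(438) = exp(τ_B − τ_A) = exp(0.4036) = 1.4971.

1.50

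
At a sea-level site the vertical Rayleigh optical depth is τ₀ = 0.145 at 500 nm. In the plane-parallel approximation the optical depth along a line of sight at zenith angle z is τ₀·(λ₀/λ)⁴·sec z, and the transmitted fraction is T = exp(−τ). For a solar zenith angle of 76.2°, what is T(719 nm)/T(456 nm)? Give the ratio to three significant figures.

2.09

Airmass: sec 76.2° = 4.1923.
τ(719 nm) = 0.145 × (500/719)⁴ × 4.1923 = 0.145 × 0.2339 × 4.1923 = 0.1422.
τ(456 nm) = 0.145 × (500/456)⁴ × 4.1923 = 0.145 × 1.4455 × 4.1923 = 0.8787.
T(719)/T(456) = exp(τ_B − τ_A) = exp(0.7365) = 2.0887.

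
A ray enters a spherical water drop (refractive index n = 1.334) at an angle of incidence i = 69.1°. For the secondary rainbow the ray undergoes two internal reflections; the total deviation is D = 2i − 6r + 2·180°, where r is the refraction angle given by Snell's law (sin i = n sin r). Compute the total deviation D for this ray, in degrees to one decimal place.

sin r = sin 69.1° / 1.334 = 0.9342/1.334 = 0.7003; r = 44.45°.
D = 2·69.1° − 6·44.45° + 2·180° = 138.20° − 266.71° + 360° = 231.49°.

231.5°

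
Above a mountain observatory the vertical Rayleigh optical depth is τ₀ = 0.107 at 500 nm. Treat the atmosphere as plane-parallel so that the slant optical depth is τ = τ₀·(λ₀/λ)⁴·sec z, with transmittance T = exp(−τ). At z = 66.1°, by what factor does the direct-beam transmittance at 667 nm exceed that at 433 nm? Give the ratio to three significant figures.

1.47

Airmass: sec 66.1° = 2.4683.
τ(667 nm) = 0.107 × (500/667)⁴ × 2.4683 = 0.107 × 0.3158 × 2.4683 = 0.0834.
τ(433 nm) = 0.107 × (500/433)⁴ × 2.4683 = 0.107 × 1.7780 × 2.4683 = 0.4696.
T(667)/T(433) = exp(τ_B − τ_A) = exp(0.3862) = 1.4713.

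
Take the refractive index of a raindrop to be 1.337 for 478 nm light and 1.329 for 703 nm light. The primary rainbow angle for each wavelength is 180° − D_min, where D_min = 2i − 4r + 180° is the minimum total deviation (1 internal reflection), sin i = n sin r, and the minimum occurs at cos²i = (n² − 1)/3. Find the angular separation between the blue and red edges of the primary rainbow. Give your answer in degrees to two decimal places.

At 478 nm (n = 1.337): cos²i = 0.26252 → i = 59.178°, r = 39.964°, D_min = 138.500°, rainbow angle = 41.500°.
At 703 nm (n = 1.329): cos²i = 0.25541 → i = 59.643°, r = 40.487°, D_min = 137.337°, rainbow angle = 42.663°.
Angular width = |41.500° − 42.663°| = 1.163°.

1.16°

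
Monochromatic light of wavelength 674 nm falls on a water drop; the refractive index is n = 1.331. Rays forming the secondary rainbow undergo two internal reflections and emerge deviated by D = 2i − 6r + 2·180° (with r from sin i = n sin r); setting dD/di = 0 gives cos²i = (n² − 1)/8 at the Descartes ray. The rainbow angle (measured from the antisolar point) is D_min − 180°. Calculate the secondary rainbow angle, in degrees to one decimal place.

50.4°

cos²i = (1.77156 − 1)/8 = 0.09645; i = arccos(0.31056) = 71.907°.
sin r = sin 71.907°/1.331 = 0.71417; r = 45.575°.
D_min = 2·71.907° − 6·45.575° + 360° = 230.365°.
Rainbow angle = D_min − 180° = 50.365°.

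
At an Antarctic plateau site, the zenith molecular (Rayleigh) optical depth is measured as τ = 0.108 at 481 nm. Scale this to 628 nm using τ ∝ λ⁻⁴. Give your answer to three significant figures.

0.0372

τ(628 nm) = τ(481 nm) × (481/628)⁴ = 0.108 × (0.7659)⁴ = 0.108 × 0.3441 = 0.0372.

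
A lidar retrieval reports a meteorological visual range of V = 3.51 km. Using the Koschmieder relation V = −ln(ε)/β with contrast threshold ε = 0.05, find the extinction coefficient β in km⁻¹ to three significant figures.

0.853 km⁻¹

β = −ln(0.05) / V = 2.996 / 3.51 = 0.8535 km⁻¹.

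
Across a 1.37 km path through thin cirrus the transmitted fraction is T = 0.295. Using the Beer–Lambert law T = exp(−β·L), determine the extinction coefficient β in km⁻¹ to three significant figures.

Beer–Lambert: T = exp(−βL) ⇒ β = −ln(T)/L = −ln(0.295)/1.37 = 1.2208/1.37 = 0.8911 km⁻¹.

0.891 km⁻¹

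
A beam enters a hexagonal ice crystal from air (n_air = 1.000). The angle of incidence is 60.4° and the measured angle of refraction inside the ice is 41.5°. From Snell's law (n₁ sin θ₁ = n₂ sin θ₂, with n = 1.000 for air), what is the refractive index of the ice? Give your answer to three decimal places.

n = sin θ_i / sin θ_r = sin 60.4° / sin 41.5° = 0.8695 / 0.6626 = 1.3122.

1.312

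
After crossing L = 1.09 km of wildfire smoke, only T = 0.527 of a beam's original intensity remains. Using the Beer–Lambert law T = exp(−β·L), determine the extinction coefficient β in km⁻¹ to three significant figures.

0.588 km⁻¹

Beer–Lambert: T = exp(−βL) ⇒ β = −ln(T)/L = −ln(0.527)/1.09 = 0.6406/1.09 = 0.5877 km⁻¹.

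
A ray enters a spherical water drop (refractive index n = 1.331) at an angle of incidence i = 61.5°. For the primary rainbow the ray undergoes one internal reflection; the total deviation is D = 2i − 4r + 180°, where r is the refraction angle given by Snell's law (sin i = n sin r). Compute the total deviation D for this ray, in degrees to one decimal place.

sin r = sin 61.5° / 1.331 = 0.8788/1.331 = 0.6603; r = 41.32°.
D = 2·61.5° − 4·41.32° + 180° = 123.00° − 165.28° + 180° = 137.72°.

137.7°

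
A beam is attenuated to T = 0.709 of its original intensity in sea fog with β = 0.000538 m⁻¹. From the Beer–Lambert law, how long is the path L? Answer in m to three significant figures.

639 m

Beer–Lambert: T = exp(−βL) ⇒ L = −ln(T)/β = −ln(0.709)/0.000538 = 0.3439/0.000538 = 639.2 m.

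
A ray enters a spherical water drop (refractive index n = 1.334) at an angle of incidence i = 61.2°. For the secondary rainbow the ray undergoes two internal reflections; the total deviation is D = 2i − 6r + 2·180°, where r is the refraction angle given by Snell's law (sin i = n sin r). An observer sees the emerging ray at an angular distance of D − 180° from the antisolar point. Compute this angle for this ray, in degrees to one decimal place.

sin r = sin 61.2° / 1.334 = 0.8763/1.334 = 0.6569; r = 41.06°.
D = 2·61.2° − 6·41.06° + 2·180° = 122.40° − 246.38° + 360° = 236.02°.
Angle from antisolar point = D − 180° = 56.02°.

56.0°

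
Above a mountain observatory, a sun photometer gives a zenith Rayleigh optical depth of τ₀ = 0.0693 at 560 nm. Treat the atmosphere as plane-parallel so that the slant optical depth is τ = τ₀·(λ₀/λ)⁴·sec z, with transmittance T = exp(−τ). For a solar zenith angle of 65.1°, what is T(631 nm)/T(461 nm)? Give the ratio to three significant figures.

Airmass: sec 65.1° = 2.3751.
τ(631 nm) = 0.0693 × (560/631)⁴ × 2.3751 = 0.0693 × 0.6203 × 2.3751 = 0.1021.
τ(461 nm) = 0.0693 × (560/461)⁴ × 2.3751 = 0.0693 × 2.1775 × 2.3751 = 0.3584.
T(631)/T(461) = exp(τ_B − τ_A) = exp(0.2563) = 1.2921.

1.29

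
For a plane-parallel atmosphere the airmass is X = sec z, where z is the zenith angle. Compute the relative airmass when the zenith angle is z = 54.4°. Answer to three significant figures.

X = sec z = 1/cos 54.4° = 1/0.5821 = 1.7179.

1.72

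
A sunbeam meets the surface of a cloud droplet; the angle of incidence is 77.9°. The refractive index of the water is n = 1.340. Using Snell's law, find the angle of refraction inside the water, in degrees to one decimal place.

Snell: sin θ_r = sin θ_i / n = sin 77.9° / 1.340 = 0.9778 / 1.340 = 0.7297.
θ_r = arcsin(0.7297) = 46.86°.

46.9°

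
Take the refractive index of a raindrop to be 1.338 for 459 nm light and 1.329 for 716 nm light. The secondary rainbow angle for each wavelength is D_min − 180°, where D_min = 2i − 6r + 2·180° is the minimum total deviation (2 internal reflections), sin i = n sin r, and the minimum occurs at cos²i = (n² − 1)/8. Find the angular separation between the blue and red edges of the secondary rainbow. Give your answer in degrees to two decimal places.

2.36°

At 459 nm (n = 1.338): cos²i = 0.09878 → i = 71.682°, r = 45.195°, D_min = 232.193°, rainbow angle = 52.193°.
At 716 nm (n = 1.329): cos²i = 0.09578 → i = 71.972°, r = 45.685°, D_min = 229.837°, rainbow angle = 49.837°.
Angular width = |52.193° − 49.837°| = 2.356°.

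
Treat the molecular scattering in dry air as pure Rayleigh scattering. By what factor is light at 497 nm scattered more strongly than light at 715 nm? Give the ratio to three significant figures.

Rayleigh scattering ∝ λ⁻⁴, so the ratio of coefficients is the inverse fourth power of the wavelength ratio.
σ(497)/σ(715) = (715/497)⁴ = (1.4386)⁴ = 4.283.

4.28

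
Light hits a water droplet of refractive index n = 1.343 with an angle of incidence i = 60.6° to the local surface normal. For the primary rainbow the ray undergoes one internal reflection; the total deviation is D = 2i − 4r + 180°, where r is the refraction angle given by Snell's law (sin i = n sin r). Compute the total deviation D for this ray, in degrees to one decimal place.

sin r = sin 60.6° / 1.343 = 0.8712/1.343 = 0.6487; r = 40.44°.
D = 2·60.6° − 4·40.44° + 180° = 121.20° − 161.78° + 180° = 139.42°.

139.4°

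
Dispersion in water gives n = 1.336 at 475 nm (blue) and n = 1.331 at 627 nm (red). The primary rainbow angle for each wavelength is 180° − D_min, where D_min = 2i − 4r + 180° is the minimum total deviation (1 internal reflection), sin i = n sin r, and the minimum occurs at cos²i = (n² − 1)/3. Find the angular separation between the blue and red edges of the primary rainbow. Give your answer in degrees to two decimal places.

0.73°

At 475 nm (n = 1.336): cos²i = 0.26163 → i = 59.236°, r = 40.029°, D_min = 138.356°, rainbow angle = 41.644°.
At 627 nm (n = 1.331): cos²i = 0.25719 → i = 59.527°, r = 40.356°, D_min = 137.630°, rainbow angle = 42.370°.
Angular width = |41.644° − 42.370°| = 0.726°.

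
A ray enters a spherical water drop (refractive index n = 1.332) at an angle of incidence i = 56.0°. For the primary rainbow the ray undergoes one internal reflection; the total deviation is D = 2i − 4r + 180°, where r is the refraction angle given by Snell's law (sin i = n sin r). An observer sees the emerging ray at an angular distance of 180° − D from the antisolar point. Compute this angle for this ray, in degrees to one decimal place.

sin r = sin 56.0° / 1.332 = 0.8290/1.332 = 0.6224; r = 38.49°.
D = 2·56.0° − 4·38.49° + 180° = 112.00° − 153.97° + 180° = 138.03°.
Angle from antisolar point = 180° − D = 41.97°.

42.0°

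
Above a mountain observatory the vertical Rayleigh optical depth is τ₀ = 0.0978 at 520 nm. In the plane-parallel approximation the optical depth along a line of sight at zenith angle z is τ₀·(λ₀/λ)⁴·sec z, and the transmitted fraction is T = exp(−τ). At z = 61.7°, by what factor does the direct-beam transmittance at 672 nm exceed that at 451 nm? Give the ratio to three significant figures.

Airmass: sec 61.7° = 2.1093.
τ(672 nm) = 0.0978 × (520/672)⁴ × 2.1093 = 0.0978 × 0.3585 × 2.1093 = 0.0740.
τ(451 nm) = 0.0978 × (520/451)⁴ × 2.1093 = 0.0978 × 1.7673 × 2.1093 = 0.3646.
T(672)/T(451) = exp(τ_B − τ_A) = exp(0.2906) = 1.3372.

1.34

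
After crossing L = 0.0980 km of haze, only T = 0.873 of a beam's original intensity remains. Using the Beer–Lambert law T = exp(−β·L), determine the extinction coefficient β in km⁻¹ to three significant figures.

1.39 km⁻¹

Beer–Lambert: T = exp(−βL) ⇒ β = −ln(T)/L = −ln(0.873)/0.0980 = 0.1358/0.0980 = 1.386 km⁻¹.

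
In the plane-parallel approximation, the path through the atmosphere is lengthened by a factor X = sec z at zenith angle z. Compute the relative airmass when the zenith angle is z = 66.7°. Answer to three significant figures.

2.53

X = sec z = 1/cos 66.7° = 1/0.3955 = 2.5282.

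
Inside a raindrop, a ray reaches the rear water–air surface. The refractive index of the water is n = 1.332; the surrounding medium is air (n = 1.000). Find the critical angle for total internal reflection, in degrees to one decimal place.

48.7°

sin θ_c = n_air / n = 1.000 / 1.332 = 0.7508.
θ_c = arcsin(0.7508) = 48.66°.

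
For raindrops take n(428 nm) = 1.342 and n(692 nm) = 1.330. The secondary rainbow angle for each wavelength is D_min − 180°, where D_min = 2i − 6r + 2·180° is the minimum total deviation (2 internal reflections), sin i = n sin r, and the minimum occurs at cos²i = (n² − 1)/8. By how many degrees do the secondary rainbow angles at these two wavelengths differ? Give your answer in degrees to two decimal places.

3.12°

At 428 nm (n = 1.342): cos²i = 0.10012 → i = 71.554°, r = 44.981°, D_min = 233.222°, rainbow angle = 53.222°.
At 692 nm (n = 1.330): cos²i = 0.09611 → i = 71.940°, r = 45.630°, D_min = 230.101°, rainbow angle = 50.101°.
Angular width = |53.222° − 50.101°| = 3.121°.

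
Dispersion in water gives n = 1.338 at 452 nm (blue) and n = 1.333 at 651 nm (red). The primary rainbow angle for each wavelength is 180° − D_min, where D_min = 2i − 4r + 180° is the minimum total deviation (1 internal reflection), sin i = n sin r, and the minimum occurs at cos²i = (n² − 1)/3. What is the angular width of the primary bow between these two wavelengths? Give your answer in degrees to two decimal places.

0.72°

At 452 nm (n = 1.338): cos²i = 0.26341 → i = 59.120°, r = 39.899°, D_min = 138.643°, rainbow angle = 41.357°.
At 651 nm (n = 1.333): cos²i = 0.25896 → i = 59.410°, r = 40.225°, D_min = 137.922°, rainbow angle = 42.078°.
Angular width = |41.357° − 42.078°| = 0.722°.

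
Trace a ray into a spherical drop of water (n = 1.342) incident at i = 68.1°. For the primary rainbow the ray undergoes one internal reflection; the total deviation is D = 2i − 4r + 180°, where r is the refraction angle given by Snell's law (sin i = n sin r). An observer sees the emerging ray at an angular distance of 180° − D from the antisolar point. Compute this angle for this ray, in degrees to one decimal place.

38.8°

sin r = sin 68.1° / 1.342 = 0.9278/1.342 = 0.6914; r = 43.74°.
D = 2·68.1° − 4·43.74° + 180° = 136.20° − 174.96° + 180° = 141.24°.
Angle from antisolar point = 180° − D = 38.76°.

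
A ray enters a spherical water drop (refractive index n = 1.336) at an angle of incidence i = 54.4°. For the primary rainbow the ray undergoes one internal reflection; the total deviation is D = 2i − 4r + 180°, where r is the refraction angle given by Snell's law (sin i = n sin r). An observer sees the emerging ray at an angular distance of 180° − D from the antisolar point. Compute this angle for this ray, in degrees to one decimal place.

sin r = sin 54.4° / 1.336 = 0.8131/1.336 = 0.6086; r = 37.49°.
D = 2·54.4° − 4·37.49° + 180° = 108.80° − 149.96° + 180° = 138.84°.
Angle from antisolar point = 180° − D = 41.16°.

41.2°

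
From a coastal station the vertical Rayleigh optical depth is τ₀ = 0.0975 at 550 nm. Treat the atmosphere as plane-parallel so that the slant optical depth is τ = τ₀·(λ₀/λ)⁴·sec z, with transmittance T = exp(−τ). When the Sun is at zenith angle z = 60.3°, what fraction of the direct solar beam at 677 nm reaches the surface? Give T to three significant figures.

0.918

sec 60.3° = 2.0183.
τ = 0.0975 × (550/677)⁴ × 2.0183 = 0.0975 × 0.4356 × 2.0183 = 0.0857.
T = exp(−0.0857) = 0.9178.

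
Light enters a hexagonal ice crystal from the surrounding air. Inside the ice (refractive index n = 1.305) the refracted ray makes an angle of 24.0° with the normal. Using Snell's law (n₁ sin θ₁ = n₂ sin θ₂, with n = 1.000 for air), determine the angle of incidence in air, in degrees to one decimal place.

Snell: sin θ_i = n · sin θ_r = 1.305 × sin 24.0° = 1.305 × 0.4067 = 0.5308.
θ_i = arcsin(0.5308) = 32.06°.

32.1°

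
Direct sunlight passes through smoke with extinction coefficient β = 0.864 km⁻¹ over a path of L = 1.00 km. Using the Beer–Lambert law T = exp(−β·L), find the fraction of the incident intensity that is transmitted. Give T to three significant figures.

τ = β·L = 0.864 × 1.00 = 0.8640.
T = exp(−0.8640) = 0.4215.

0.421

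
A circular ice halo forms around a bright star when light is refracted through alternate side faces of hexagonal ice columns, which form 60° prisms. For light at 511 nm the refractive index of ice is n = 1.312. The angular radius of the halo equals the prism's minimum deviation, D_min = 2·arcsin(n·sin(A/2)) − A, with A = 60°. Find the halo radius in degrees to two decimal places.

21.99°

n·sin(A/2) = 1.312 × sin 30° = 1.312 × 0.5000 = 0.6560.
D_min = 2·arcsin(0.6560) − 60° = 2 × 40.996° − 60° = 21.991°.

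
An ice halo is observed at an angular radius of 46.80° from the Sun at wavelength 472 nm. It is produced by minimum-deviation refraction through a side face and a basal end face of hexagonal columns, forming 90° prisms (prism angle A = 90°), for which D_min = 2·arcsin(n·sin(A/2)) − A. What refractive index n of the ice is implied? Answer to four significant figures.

Rearranging: n = sin((D_min + A)/2) / sin(A/2).
(D_min + A)/2 = (46.80° + 90°)/2 = 68.400°.
n = sin 68.400° / sin 45° = 0.9298 / 0.7071 = 1.3149.

1.315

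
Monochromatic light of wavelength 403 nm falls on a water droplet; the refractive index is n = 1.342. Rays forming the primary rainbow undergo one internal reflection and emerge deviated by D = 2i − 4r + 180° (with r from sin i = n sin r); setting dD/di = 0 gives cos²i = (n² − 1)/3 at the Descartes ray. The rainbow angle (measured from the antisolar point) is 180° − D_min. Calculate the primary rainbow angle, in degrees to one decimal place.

cos²i = (1.80096 − 1)/3 = 0.26699; i = arccos(0.51671) = 58.888°.
sin r = sin 58.888°/1.342 = 0.63797; r = 39.641°.
D_min = 2·58.888° − 4·39.641° + 180° = 139.213°.
Rainbow angle = 180° − D_min = 40.787°.

40.8°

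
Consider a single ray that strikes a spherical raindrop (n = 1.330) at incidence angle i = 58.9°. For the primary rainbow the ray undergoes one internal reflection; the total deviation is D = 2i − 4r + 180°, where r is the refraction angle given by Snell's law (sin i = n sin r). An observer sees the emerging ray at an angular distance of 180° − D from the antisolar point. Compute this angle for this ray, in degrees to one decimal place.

42.5°

sin r = sin 58.9° / 1.330 = 0.8563/1.330 = 0.6438; r = 40.08°.
D = 2·58.9° − 4·40.08° + 180° = 117.80° − 160.31° + 180° = 137.49°.
Angle from antisolar point = 180° − D = 42.51°.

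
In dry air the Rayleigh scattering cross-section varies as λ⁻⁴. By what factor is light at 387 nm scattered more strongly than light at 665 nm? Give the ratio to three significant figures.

Rayleigh scattering ∝ λ⁻⁴, so the ratio of coefficients is the inverse fourth power of the wavelength ratio.
σ(387)/σ(665) = (665/387)⁴ = (1.7183)⁴ = 8.719.

8.72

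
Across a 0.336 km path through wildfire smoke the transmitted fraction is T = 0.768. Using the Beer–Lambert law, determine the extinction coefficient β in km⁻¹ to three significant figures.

Beer–Lambert: T = exp(−βL) ⇒ β = −ln(T)/L = −ln(0.768)/0.336 = 0.2640/0.336 = 0.7856 km⁻¹.

0.786 km⁻¹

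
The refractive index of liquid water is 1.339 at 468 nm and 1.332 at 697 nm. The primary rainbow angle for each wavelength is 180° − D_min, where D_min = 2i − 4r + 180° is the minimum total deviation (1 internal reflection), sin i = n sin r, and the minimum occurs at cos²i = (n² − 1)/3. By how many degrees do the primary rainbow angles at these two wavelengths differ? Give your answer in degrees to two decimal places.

At 468 nm (n = 1.339): cos²i = 0.26431 → i = 59.062°, r = 39.834°, D_min = 138.786°, rainbow angle = 41.214°.
At 697 nm (n = 1.332): cos²i = 0.25807 → i = 59.469°, r = 40.290°, D_min = 137.776°, rainbow angle = 42.224°.
Angular width = |41.214° − 42.224°| = 1.010°.

1.01°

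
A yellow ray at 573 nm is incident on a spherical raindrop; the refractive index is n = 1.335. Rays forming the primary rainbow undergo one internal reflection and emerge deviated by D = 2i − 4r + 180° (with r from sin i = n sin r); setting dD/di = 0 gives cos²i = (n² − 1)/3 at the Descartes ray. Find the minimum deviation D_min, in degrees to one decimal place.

cos²i = (1.78222 − 1)/3 = 0.26074; i = arccos(0.51063) = 59.294°.
sin r = sin 59.294°/1.335 = 0.64405; r = 40.094°.
D_min = 2·59.294° − 4·40.094° + 180° = 138.212°.

138.2°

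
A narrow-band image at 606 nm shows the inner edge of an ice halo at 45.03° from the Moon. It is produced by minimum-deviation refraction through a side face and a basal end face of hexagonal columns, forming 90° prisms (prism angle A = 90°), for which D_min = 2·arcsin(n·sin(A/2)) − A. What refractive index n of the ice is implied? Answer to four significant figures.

1.307

Rearranging: n = sin((D_min + A)/2) / sin(A/2).
(D_min + A)/2 = (45.03° + 90°)/2 = 67.515°.
n = sin 67.515° / sin 45° = 0.9240 / 0.7071 = 1.3067.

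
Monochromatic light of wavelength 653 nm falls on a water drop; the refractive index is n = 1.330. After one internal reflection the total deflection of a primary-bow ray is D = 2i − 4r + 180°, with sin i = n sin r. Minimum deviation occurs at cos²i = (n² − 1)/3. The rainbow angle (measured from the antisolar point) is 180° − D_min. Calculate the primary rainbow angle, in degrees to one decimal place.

42.5°

cos²i = (1.76890 − 1)/3 = 0.25630; i = arccos(0.50626) = 59.585°.
sin r = sin 59.585°/1.330 = 0.64841; r = 40.422°.
D_min = 2·59.585° − 4·40.422° + 180° = 137.484°.
Rainbow angle = 180° − D_min = 42.516°.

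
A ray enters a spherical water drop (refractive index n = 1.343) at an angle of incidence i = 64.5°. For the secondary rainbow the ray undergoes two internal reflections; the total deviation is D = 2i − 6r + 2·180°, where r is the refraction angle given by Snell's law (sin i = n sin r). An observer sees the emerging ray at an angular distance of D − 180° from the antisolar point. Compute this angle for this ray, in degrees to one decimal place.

55.6°

sin r = sin 64.5° / 1.343 = 0.9026/1.343 = 0.6721; r = 42.23°.
D = 2·64.5° − 6·42.23° + 2·180° = 129.00° − 253.36° + 360° = 235.64°.
Angle from antisolar point = D − 180° = 55.64°.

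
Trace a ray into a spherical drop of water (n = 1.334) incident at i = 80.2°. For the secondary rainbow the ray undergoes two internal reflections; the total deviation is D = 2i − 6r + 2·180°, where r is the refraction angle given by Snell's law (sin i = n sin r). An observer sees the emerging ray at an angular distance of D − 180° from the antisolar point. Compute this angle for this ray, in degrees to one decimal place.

sin r = sin 80.2° / 1.334 = 0.9854/1.334 = 0.7387; r = 47.62°.
D = 2·80.2° − 6·47.62° + 2·180° = 160.40° − 285.72° + 360° = 234.68°.
Angle from antisolar point = D − 180° = 54.68°.

54.7°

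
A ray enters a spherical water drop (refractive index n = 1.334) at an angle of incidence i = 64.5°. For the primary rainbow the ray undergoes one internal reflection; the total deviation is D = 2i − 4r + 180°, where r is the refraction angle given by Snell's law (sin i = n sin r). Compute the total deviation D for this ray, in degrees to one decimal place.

138.7°

sin r = sin 64.5° / 1.334 = 0.9026/1.334 = 0.6766; r = 42.58°.
D = 2·64.5° − 4·42.58° + 180° = 129.00° − 170.31° + 180° = 138.69°.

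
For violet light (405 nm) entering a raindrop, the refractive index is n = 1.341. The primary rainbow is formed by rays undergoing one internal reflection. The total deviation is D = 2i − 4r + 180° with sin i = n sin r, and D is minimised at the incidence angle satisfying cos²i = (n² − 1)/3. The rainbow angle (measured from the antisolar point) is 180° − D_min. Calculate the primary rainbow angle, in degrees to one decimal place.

cos²i = (1.79828 − 1)/3 = 0.26609; i = arccos(0.51584) = 58.946°.
sin r = sin 58.946°/1.341 = 0.63884; r = 39.705°.
D_min = 2·58.946° − 4·39.705° + 180° = 139.071°.
Rainbow angle = 180° − D_min = 40.929°.

40.9°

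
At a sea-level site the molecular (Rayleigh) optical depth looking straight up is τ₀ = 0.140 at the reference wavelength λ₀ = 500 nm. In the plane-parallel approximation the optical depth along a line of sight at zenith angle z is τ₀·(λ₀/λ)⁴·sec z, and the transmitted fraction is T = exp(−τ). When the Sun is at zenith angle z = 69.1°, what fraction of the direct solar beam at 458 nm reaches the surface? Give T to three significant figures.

0.573

sec 69.1° = 2.8032.
τ = 0.140 × (500/458)⁴ × 2.8032 = 0.140 × 1.4204 × 2.8032 = 0.5574.
T = exp(−0.5574) = 0.5727.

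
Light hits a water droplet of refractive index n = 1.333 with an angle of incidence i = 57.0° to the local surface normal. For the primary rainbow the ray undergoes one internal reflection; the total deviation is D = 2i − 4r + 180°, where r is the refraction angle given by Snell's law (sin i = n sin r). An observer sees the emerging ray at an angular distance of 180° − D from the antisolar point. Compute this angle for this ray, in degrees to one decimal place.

42.0°

sin r = sin 57.0° / 1.333 = 0.8387/1.333 = 0.6292; r = 38.99°.
D = 2·57.0° − 4·38.99° + 180° = 114.00° − 155.95° + 180° = 138.05°.
Angle from antisolar point = 180° − D = 41.95°.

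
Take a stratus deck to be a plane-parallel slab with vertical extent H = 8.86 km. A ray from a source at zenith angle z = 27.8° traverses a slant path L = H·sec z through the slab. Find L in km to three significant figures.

10.0 km

sec z = 1/cos 27.8° = 1.1305.
L = 8.86 × 1.1305 = 10.016 km.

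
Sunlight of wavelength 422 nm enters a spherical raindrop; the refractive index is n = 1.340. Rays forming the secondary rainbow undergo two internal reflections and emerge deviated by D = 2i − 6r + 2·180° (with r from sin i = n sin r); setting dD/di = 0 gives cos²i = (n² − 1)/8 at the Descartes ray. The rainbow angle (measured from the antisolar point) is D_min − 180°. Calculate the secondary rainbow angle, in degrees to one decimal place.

52.7°

cos²i = (1.79560 − 1)/8 = 0.09945; i = arccos(0.31536) = 71.618°.
sin r = sin 71.618°/1.340 = 0.70819; r = 45.088°.
D_min = 2·71.618° − 6·45.088° + 360° = 232.709°.
Rainbow angle = D_min − 180° = 52.709°.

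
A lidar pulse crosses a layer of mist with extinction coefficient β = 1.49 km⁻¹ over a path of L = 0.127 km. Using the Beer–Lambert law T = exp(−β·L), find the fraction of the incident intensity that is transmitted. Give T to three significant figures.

0.828

τ = β·L = 1.49 × 0.127 = 0.1892.
T = exp(−0.1892) = 0.8276.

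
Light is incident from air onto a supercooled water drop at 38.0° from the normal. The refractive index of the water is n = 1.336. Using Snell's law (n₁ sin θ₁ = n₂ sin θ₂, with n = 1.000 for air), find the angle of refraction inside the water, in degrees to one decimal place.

Snell: sin θ_r = sin θ_i / n = sin 38.0° / 1.336 = 0.6157 / 1.336 = 0.4608.
θ_r = arcsin(0.4608) = 27.44°.

27.4°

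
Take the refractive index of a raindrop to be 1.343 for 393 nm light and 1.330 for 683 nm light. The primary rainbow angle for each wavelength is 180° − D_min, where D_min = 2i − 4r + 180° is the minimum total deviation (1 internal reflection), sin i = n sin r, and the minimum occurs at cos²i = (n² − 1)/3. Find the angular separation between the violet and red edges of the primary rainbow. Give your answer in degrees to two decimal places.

1.87°

At 393 nm (n = 1.343): cos²i = 0.26788 → i = 58.830°, r = 39.577°, D_min = 139.354°, rainbow angle = 40.646°.
At 683 nm (n = 1.330): cos²i = 0.25630 → i = 59.585°, r = 40.422°, D_min = 137.484°, rainbow angle = 42.516°.
Angular width = |40.646° − 42.516°| = 1.871°.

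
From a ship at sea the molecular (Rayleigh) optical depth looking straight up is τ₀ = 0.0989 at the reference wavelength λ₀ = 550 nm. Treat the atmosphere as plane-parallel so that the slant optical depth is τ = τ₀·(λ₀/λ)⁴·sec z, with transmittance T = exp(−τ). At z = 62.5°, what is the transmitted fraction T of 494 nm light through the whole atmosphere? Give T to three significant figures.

0.720

sec 62.5° = 2.1657.
τ = 0.0989 × (550/494)⁴ × 2.1657 = 0.0989 × 1.5365 × 2.1657 = 0.3291.
T = exp(−0.3291) = 0.7196.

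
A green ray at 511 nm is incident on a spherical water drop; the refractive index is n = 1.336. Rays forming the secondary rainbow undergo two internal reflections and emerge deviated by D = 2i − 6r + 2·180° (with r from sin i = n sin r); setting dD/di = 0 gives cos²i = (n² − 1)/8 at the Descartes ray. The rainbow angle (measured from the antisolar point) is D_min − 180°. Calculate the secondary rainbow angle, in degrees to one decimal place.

cos²i = (1.78490 − 1)/8 = 0.09811; i = arccos(0.31323) = 71.746°.
sin r = sin 71.746°/1.336 = 0.71084; r = 45.303°.
D_min = 2·71.746° − 6·45.303° + 360° = 231.674°.
Rainbow angle = D_min − 180° = 51.674°.

51.7°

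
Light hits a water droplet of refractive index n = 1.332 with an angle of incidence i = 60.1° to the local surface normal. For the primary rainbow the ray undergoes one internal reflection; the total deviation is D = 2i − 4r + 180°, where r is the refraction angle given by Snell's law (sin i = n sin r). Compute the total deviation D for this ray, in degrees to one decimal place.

sin r = sin 60.1° / 1.332 = 0.8669/1.332 = 0.6508; r = 40.60°.
D = 2·60.1° − 4·40.60° + 180° = 120.20° − 162.41° + 180° = 137.79°.

137.8°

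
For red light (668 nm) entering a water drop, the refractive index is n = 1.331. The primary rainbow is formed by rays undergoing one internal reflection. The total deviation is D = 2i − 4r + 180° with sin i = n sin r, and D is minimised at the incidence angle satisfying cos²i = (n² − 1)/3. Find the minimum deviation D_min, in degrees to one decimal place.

137.6°

cos²i = (1.77156 − 1)/3 = 0.25719; i = arccos(0.50714) = 59.527°.
sin r = sin 59.527°/1.331 = 0.64753; r = 40.356°.
D_min = 2·59.527° − 4·40.356° + 180° = 137.630°.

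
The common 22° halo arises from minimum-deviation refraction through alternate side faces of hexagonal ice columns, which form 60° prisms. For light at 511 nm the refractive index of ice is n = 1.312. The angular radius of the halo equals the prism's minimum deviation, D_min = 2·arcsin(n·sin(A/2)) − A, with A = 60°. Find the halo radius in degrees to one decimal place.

22.0°

n·sin(A/2) = 1.312 × sin 30° = 1.312 × 0.5000 = 0.6560.
D_min = 2·arcsin(0.6560) − 60° = 2 × 40.996° − 60° = 21.991°.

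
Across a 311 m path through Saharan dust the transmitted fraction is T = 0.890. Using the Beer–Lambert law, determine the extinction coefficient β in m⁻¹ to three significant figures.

Beer–Lambert: T = exp(−βL) ⇒ β = −ln(T)/L = −ln(0.890)/311 = 0.1165/311 = 0.0003747 m⁻¹.

0.000375 m⁻¹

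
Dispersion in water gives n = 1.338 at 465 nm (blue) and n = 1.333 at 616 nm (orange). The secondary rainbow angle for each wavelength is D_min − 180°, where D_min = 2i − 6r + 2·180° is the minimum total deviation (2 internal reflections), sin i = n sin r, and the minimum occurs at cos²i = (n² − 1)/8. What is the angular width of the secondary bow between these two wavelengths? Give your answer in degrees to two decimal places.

1.30°

At 465 nm (n = 1.338): cos²i = 0.09878 → i = 71.682°, r = 45.195°, D_min = 232.193°, rainbow angle = 52.193°.
At 616 nm (n = 1.333): cos²i = 0.09711 → i = 71.843°, r = 45.466°, D_min = 230.891°, rainbow angle = 50.891°.
Angular width = |52.193° − 50.891°| = 1.302°.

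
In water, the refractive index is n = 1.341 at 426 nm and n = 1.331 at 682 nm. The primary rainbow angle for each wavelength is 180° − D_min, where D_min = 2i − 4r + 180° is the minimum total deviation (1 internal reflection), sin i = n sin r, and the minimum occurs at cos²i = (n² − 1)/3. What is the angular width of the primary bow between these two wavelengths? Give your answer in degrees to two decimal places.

At 426 nm (n = 1.341): cos²i = 0.26609 → i = 58.946°, r = 39.705°, D_min = 139.071°, rainbow angle = 40.929°.
At 682 nm (n = 1.331): cos²i = 0.25719 → i = 59.527°, r = 40.356°, D_min = 137.630°, rainbow angle = 42.370°.
Angular width = |40.929° − 42.370°| = 1.441°.

1.44°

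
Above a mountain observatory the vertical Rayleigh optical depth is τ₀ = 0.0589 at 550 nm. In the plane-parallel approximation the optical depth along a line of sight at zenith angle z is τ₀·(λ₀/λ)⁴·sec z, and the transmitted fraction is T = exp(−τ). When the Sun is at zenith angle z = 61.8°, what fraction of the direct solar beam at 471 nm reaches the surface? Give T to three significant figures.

0.793

sec 61.8° = 2.1162.
τ = 0.0589 × (550/471)⁴ × 2.1162 = 0.0589 × 1.8594 × 2.1162 = 0.2318.
T = exp(−0.2318) = 0.7931.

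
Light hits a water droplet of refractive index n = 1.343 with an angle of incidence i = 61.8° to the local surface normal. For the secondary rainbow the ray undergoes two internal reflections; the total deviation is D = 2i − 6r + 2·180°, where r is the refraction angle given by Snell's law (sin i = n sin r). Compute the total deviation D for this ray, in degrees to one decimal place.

237.5°

sin r = sin 61.8° / 1.343 = 0.8813/1.343 = 0.6562; r = 41.01°.
D = 2·61.8° − 6·41.01° + 2·180° = 123.60° − 246.07° + 360° = 237.53°.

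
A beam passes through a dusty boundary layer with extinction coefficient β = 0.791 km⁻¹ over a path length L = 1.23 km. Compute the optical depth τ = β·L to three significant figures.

τ = β·L = 0.791 × 1.23 = 0.9729.

0.973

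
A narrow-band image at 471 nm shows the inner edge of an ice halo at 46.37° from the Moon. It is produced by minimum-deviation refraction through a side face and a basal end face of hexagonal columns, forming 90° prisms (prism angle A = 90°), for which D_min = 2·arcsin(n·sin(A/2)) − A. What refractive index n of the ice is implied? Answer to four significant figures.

Rearranging: n = sin((D_min + A)/2) / sin(A/2).
(D_min + A)/2 = (46.37° + 90°)/2 = 68.185°.
n = sin 68.185° / sin 45° = 0.9284 / 0.7071 = 1.3129.

1.313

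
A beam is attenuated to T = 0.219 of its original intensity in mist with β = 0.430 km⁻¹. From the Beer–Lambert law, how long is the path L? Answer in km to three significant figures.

Beer–Lambert: T = exp(−βL) ⇒ L = −ln(T)/β = −ln(0.219)/0.430 = 1.5187/0.430 = 3.532 km.

3.53 km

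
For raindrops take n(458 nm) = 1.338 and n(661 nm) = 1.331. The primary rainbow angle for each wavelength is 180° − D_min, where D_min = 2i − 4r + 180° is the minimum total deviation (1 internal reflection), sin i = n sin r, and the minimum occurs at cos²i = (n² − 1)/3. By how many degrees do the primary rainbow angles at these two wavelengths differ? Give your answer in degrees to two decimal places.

At 458 nm (n = 1.338): cos²i = 0.26341 → i = 59.120°, r = 39.899°, D_min = 138.643°, rainbow angle = 41.357°.
At 661 nm (n = 1.331): cos²i = 0.25719 → i = 59.527°, r = 40.356°, D_min = 137.630°, rainbow angle = 42.370°.
Angular width = |41.357° − 42.370°| = 1.013°.

1.01°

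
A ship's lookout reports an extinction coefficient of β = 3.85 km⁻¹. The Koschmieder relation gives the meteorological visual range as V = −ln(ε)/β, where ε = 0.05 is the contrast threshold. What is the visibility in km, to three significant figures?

V = −ln(0.05) / 3.85 = 2.996 / 3.85 = 0.7781 km.

0.778 km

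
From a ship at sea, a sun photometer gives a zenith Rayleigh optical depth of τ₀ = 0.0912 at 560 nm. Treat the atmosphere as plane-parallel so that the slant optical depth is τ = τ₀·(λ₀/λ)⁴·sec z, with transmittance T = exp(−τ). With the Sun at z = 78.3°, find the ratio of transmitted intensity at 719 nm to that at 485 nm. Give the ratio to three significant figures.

1.88

Airmass: sec 78.3° = 4.9313.
τ(719 nm) = 0.0912 × (560/719)⁴ × 4.9313 = 0.0912 × 0.3680 × 4.9313 = 0.1655.
τ(485 nm) = 0.0912 × (560/485)⁴ × 4.9313 = 0.0912 × 1.7774 × 4.9313 = 0.7994.
T(719)/T(485) = exp(τ_B − τ_A) = exp(0.6339) = 1.8849.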